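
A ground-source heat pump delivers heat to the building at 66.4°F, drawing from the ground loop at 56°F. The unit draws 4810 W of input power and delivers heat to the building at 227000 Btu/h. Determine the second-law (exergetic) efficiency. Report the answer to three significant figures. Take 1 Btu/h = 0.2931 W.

0.273

Converting, Q̇_H = 227000 Btu/h = 66530 W, so COP_actual = Q̇_H/Ẇ = 66530/4810 = 13.83.
In absolute terms T_C = 286.48 K and T_H = 292.26 K, so ΔT = 5.778 K.
COP_Carnot = T_H/ΔT = 292.26/5.778 = 50.58.
η_II = COP_actual/COP_Carnot = 13.83/50.58 = 0.2735.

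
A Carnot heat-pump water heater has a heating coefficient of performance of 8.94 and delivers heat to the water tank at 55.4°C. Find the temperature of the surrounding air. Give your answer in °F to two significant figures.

66 °F

COP_HP = T_H/(T_H − T_C) gives T_H − T_C = T_H/COP.
With T_H = 328.55 K, T_C = 328.55 × (1 − 1/8.94) = 291.80 K.
Converting, 291.80 K = 65.57°F.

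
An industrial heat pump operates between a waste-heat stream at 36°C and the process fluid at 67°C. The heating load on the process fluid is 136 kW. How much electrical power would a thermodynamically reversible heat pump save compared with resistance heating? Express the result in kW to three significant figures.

In absolute terms T_C = 309.15 K and T_H = 340.15 K, so ΔT = 31.00 K.
COP_Carnot = T_H/ΔT = 340.15/31.00 = 10.97.
Resistance heating needs Ẇ_res = Q̇_H = 136.0 kW; the reversible heat pump needs only Ẇ_hp = Q̇_H/COP = 12.39 kW.
Saving = 136.0 − 12.39 = 123.6 kW.

124 kW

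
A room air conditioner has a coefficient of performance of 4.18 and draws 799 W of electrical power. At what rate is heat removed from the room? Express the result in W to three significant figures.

Q̇_C = COP × Ẇ = 4.18 × 799.0 = 3340 W.

3340 W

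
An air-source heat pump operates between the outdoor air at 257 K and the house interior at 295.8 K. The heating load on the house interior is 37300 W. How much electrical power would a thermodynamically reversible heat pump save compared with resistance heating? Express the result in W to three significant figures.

The reservoir spacing is ΔT = 295.8 − 257 = 38.80 K.
COP_Carnot = T_H/ΔT = 295.80/38.80 = 7.624.
Resistance heating needs Ẇ_res = Q̇_H = 37300 W; the reversible heat pump needs only Ẇ_hp = Q̇_H/COP = 4893 W.
Saving = 37300 − 4893 = 32410 W.

32400 W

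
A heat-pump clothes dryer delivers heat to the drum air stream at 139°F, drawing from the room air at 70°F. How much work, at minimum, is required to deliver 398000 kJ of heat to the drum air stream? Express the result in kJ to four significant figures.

In absolute terms T_C = 294.26 K and T_H = 332.59 K, so ΔT = 38.33 K.
The reversible limit is COP_HP = T_H/ΔT = 8.676, so W_min = Q_H/COP = Q_H·ΔT/T_H.
W_min = 398000 × 38.33/332.59 = 45870 kJ.

45870 kJ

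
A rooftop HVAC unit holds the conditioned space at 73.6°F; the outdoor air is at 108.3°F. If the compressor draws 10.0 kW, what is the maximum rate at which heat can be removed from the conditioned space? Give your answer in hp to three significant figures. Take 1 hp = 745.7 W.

206 hp

In absolute terms T_C = 296.26 K and T_H = 315.54 K, so ΔT = 19.28 K.
COP_Carnot = T_C/ΔT = 296.26/19.28 = 15.37.
Q̇_max = COP_Carnot × Ẇ = 15.37 × 10.00 kW = 153.7 kW = 206.1 hp.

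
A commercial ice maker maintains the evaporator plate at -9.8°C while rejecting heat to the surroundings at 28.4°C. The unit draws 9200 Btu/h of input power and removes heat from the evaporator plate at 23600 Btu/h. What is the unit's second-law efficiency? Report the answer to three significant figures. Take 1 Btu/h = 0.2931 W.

0.372

COP_actual = Q̇_C/Ẇ = 23600/9200 = 2.565.
In absolute terms T_C = 263.35 K and T_H = 301.55 K, so ΔT = 38.20 K.
COP_Carnot = T_C/ΔT = 263.35/38.20 = 6.894.
η_II = COP_actual/COP_Carnot = 2.565/6.894 = 0.3721.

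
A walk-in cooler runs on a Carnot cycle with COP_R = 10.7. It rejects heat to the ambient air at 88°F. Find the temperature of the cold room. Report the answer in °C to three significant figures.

5.11 °C

For a Carnot refrigerator COP_R = T_C/(T_H − T_C), so T_C = COP·T_H/(1 + COP).
With T_H = 304.26 K, T_C = 10.7 × 304.26/11.70 = 278.26 K.
Converting, 278.26 K = 5.11°C.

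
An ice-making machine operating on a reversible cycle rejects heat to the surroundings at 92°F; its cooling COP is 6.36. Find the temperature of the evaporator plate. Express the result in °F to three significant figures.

For a Carnot refrigerator COP_R = T_C/(T_H − T_C), so T_C = COP·T_H/(1 + COP).
With T_H = 306.48 K, T_C = 6.36 × 306.48/7.360 = 264.84 K.
Converting, 264.84 K = 17.04°F.

17.0 °F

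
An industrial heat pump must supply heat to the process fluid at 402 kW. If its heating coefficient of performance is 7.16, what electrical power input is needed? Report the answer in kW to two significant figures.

56 kW

Ẇ = Q̇_H/COP_HP = 402.0/7.16 = 56.15 kW.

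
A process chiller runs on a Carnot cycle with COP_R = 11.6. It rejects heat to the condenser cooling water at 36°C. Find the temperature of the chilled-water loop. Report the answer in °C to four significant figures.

For a Carnot refrigerator COP_R = T_C/(T_H − T_C), so T_C = COP·T_H/(1 + COP).
With T_H = 309.15 K, T_C = 11.6 × 309.15/12.60 = 284.61 K.
Converting, 284.61 K = 11.46°C.

11.46 °C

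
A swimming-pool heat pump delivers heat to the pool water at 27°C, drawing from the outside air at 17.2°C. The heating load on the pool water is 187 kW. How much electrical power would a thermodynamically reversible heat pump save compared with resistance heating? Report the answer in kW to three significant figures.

In absolute terms T_C = 290.35 K and T_H = 300.15 K, so ΔT = 9.800 K.
COP_Carnot = T_H/ΔT = 300.15/9.800 = 30.63.
Resistance heating needs Ẇ_res = Q̇_H = 187.0 kW; the reversible heat pump needs only Ẇ_hp = Q̇_H/COP = 6.106 kW.
Saving = 187.0 − 6.106 = 180.9 kW.

181 kW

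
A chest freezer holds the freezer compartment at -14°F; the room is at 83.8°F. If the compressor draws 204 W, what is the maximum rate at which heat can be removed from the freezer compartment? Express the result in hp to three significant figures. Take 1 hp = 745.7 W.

1.25 hp

In absolute terms T_C = 247.59 K and T_H = 301.93 K, so ΔT = 54.33 K.
COP_Carnot = T_C/ΔT = 247.59/54.33 = 4.557.
Q̇_max = COP_Carnot × Ẇ = 4.557 × 204.0 W = 929.6 W = 1.247 hp.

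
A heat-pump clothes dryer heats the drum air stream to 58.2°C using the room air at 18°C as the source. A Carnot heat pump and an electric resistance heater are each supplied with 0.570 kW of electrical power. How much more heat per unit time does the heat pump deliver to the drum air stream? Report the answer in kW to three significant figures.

4.13 kW

In absolute terms T_C = 291.15 K and T_H = 331.35 K, so ΔT = 40.20 K.
COP_Carnot = T_H/ΔT = 331.35/40.20 = 8.243.
The heat pump delivers Q̇_H = COP × Ẇ = 4.698 kW; the resistance heater delivers Ẇ = 0.5700 kW.
Extra = (COP − 1)·Ẇ = 4.128 kW.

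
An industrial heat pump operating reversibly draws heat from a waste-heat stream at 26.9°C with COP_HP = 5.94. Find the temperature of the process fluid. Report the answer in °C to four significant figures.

COP_HP = T_H/(T_H − T_C) rearranges to T_H = COP·T_C/(COP − 1).
With T_C = 300.05 K, T_H = 5.94 × 300.05/4.940 = 360.79 K.
Converting, 360.79 K = 87.64°C.

87.64 °C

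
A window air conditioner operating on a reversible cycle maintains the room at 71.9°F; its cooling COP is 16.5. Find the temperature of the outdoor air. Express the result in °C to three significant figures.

40.1 °C

COP_R = T_C/(T_H − T_C) gives T_H − T_C = T_C/COP.
With T_C = 295.32 K, T_H = 295.32 × (1 + 1/16.5) = 313.21 K.
Converting, 313.21 K = 40.06°C.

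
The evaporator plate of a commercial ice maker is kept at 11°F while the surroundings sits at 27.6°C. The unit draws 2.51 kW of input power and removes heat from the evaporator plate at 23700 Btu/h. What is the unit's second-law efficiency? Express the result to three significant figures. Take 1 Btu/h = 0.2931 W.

0.416

Converting, Q̇_C = 23700 Btu/h = 6.946 kW, so COP_actual = Q̇_C/Ẇ = 6.946/2.510 = 2.768.
In absolute terms T_C = 261.48 K and T_H = 300.75 K, so ΔT = 39.27 K.
COP_Carnot = T_C/ΔT = 261.48/39.27 = 6.659.
η_II = COP_actual/COP_Carnot = 2.768/6.659 = 0.4156.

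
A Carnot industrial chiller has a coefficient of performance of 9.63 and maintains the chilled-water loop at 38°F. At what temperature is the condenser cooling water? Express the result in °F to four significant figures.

89.68 °F

COP_R = T_C/(T_H − T_C) gives T_H − T_C = T_C/COP.
With T_C = 276.48 K, T_H = 276.48 × (1 + 1/9.63) = 305.19 K.
Converting, 305.19 K = 89.68°F.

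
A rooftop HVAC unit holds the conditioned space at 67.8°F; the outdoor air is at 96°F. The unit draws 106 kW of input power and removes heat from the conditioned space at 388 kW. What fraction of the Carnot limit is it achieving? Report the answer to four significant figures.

COP_actual = Q̇_C/Ẇ = 388.0/106.0 = 3.660.
In absolute terms T_C = 293.04 K and T_H = 308.71 K, so ΔT = 15.67 K.
COP_Carnot = T_C/ΔT = 293.04/15.67 = 18.70.
η_II = COP_actual/COP_Carnot = 3.660/18.70 = 0.1957.

0.1957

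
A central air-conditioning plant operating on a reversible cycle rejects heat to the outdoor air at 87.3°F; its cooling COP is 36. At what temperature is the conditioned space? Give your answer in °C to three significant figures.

22.5 °C

For a Carnot refrigerator COP_R = T_C/(T_H − T_C), so T_C = COP·T_H/(1 + COP).
With T_H = 303.87 K, T_C = 36 × 303.87/37.00 = 295.66 K.
Converting, 295.66 K = 22.51°C.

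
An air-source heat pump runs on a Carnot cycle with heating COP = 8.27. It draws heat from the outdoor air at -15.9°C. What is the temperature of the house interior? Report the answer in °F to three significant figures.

COP_HP = T_H/(T_H − T_C) rearranges to T_H = COP·T_C/(COP − 1).
With T_C = 257.25 K, T_H = 8.27 × 257.25/7.270 = 292.64 K.
Converting, 292.64 K = 67.07°F.

67.1 °F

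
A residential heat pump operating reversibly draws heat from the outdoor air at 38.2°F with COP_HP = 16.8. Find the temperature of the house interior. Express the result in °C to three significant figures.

COP_HP = T_H/(T_H − T_C) rearranges to T_H = COP·T_C/(COP − 1).
With T_C = 276.59 K, T_H = 16.8 × 276.59/15.80 = 294.10 K.
Converting, 294.10 K = 20.95°C.

21.0 °C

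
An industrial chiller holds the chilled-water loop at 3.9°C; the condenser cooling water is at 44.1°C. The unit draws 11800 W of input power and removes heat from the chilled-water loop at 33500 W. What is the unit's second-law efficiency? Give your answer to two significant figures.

0.41

COP_actual = Q̇_C/Ẇ = 33500/11800 = 2.839.
In absolute terms T_C = 277.05 K and T_H = 317.25 K, so ΔT = 40.20 K.
COP_Carnot = T_C/ΔT = 277.05/40.20 = 6.892.
η_II = COP_actual/COP_Carnot = 2.839/6.892 = 0.4119.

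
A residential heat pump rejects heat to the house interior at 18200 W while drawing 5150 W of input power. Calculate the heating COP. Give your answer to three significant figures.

The first law gives Q̇_H = Q̇_C + Ẇ, so the three rates are Q̇_C = 13050, Q̇_H = 18200, Ẇ = 5150 W.
COP_HP = Q̇_H/Ẇ = 18200/5150 = 3.534.

3.53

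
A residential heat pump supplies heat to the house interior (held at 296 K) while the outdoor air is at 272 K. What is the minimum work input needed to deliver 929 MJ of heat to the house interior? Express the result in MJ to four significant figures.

The reservoir spacing is ΔT = 296 − 272 = 24.00 K.
The reversible limit is COP_HP = T_H/ΔT = 12.33, so W_min = Q_H/COP = Q_H·ΔT/T_H.
W_min = 929.0 × 24.00/296.00 = 75.32 MJ.

75.32 MJ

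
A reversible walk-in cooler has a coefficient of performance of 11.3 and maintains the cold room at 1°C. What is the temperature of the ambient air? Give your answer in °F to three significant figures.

77.5 °F

COP_R = T_C/(T_H − T_C) gives T_H − T_C = T_C/COP.
With T_C = 274.15 K, T_H = 274.15 × (1 + 1/11.3) = 298.41 K.
Converting, 298.41 K = 77.47°F.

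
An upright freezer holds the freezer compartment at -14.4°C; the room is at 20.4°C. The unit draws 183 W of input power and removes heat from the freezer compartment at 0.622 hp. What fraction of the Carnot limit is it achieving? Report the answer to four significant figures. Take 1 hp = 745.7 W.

0.3409

Converting, Q̇_C = 0.6220 hp = 463.8 W, so COP_actual = Q̇_C/Ẇ = 463.8/183.0 = 2.535.
In absolute terms T_C = 258.75 K and T_H = 293.55 K, so ΔT = 34.80 K.
COP_Carnot = T_C/ΔT = 258.75/34.80 = 7.435.
η_II = COP_actual/COP_Carnot = 2.535/7.435 = 0.3409.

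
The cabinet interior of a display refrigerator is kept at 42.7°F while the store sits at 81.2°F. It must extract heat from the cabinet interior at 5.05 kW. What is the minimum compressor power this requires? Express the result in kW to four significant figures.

In absolute terms T_C = 279.09 K and T_H = 300.48 K, so ΔT = 21.39 K.
COP_Carnot = T_C/ΔT = 279.09/21.39 = 13.05.
Ẇ_min = Q̇/COP_Carnot = 5.050/13.05 = 0.3870 kW.

0.3870 kW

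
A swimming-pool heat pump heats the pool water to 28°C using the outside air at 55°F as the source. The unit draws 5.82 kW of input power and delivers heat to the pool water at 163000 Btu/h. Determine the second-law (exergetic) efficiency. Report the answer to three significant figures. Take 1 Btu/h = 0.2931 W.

0.415

Converting, Q̇_H = 163000 Btu/h = 47.78 kW, so COP_actual = Q̇_H/Ẇ = 47.78/5.820 = 8.209.
In absolute terms T_C = 285.93 K and T_H = 301.15 K, so ΔT = 15.22 K.
COP_Carnot = T_H/ΔT = 301.15/15.22 = 19.78.
η_II = COP_actual/COP_Carnot = 8.209/19.78 = 0.4149.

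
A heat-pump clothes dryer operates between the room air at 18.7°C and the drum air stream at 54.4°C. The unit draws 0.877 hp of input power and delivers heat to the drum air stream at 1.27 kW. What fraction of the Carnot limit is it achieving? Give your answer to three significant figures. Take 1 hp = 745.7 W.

0.212

Converting, Q̇_H = 1.270 kW = 1.703 hp, so COP_actual = Q̇_H/Ẇ = 1.703/0.8770 = 1.942.
In absolute terms T_C = 291.85 K and T_H = 327.55 K, so ΔT = 35.70 K.
COP_Carnot = T_H/ΔT = 327.55/35.70 = 9.175.
η_II = COP_actual/COP_Carnot = 1.942/9.175 = 0.2117.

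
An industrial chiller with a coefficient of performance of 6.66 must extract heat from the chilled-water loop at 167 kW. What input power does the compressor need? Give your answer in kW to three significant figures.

25.1 kW

Ẇ = Q̇_C/COP = 167.0/6.66 = 25.08 kW.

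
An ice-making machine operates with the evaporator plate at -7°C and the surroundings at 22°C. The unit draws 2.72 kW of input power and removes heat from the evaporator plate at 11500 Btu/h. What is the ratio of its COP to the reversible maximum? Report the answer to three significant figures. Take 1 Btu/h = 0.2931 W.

Converting, Q̇_C = 11500 Btu/h = 3.371 kW, so COP_actual = Q̇_C/Ẇ = 3.371/2.720 = 1.239.
In absolute terms T_C = 266.15 K and T_H = 295.15 K, so ΔT = 29.00 K.
COP_Carnot = T_C/ΔT = 266.15/29.00 = 9.178.
η_II = COP_actual/COP_Carnot = 1.239/9.178 = 0.1350.

0.135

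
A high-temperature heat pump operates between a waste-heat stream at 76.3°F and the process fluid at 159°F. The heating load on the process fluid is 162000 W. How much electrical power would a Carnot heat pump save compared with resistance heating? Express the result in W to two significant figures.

In absolute terms T_C = 297.76 K and T_H = 343.71 K, so ΔT = 45.94 K.
COP_Carnot = T_H/ΔT = 343.71/45.94 = 7.481.
Resistance heating needs Ẇ_res = Q̇_H = 162000 W; the reversible heat pump needs only Ẇ_hp = Q̇_H/COP = 21660 W.
Saving = 162000 − 21660 = 140300 W.

140000 W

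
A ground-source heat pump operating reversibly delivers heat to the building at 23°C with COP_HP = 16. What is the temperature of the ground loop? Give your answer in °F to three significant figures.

40.1 °F

COP_HP = T_H/(T_H − T_C) gives T_H − T_C = T_H/COP.
With T_H = 296.15 K, T_C = 296.15 × (1 − 1/16) = 277.64 K.
Converting, 277.64 K = 40.08°F.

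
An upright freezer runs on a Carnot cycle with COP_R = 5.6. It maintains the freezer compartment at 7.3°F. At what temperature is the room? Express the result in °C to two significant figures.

COP_R = T_C/(T_H − T_C) gives T_H − T_C = T_C/COP.
With T_C = 259.43 K, T_H = 259.43 × (1 + 1/5.6) = 305.75 K.
Converting, 305.75 K = 32.60°C.

33 °C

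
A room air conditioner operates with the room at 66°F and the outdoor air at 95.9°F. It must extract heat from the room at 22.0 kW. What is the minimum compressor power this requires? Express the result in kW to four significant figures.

In absolute terms T_C = 292.04 K and T_H = 308.65 K, so ΔT = 16.61 K.
COP_Carnot = T_C/ΔT = 292.04/16.61 = 17.58.
Ẇ_min = Q̇/COP_Carnot = 22.00/17.58 = 1.251 kW.

1.251 kW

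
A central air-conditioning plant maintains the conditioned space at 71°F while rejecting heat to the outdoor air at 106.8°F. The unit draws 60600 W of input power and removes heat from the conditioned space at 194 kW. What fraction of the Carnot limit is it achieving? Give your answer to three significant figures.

0.216

Converting, Q̇_C = 194.0 kW = 194000 W, so COP_actual = Q̇_C/Ẇ = 194000/60600 = 3.201.
In absolute terms T_C = 294.82 K and T_H = 314.71 K, so ΔT = 19.89 K.
COP_Carnot = T_C/ΔT = 294.82/19.89 = 14.82.
η_II = COP_actual/COP_Carnot = 3.201/14.82 = 0.2160.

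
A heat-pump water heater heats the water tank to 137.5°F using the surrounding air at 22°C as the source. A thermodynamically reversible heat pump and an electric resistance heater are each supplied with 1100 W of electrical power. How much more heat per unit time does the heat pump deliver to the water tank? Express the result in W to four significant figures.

8868 W

In absolute terms T_C = 295.15 K and T_H = 331.76 K, so ΔT = 36.61 K.
COP_Carnot = T_H/ΔT = 331.76/36.61 = 9.062.
The heat pump delivers Q̇_H = COP × Ẇ = 9968 W; the resistance heater delivers Ẇ = 1100 W.
Extra = (COP − 1)·Ẇ = 8868 W.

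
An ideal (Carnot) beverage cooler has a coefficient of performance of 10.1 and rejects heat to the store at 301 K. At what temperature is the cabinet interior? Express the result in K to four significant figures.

273.9 K

For a Carnot refrigerator COP_R = T_C/(T_H − T_C), so T_C = COP·T_H/(1 + COP).
With T_H = 301.00 K, T_C = 10.1 × 301.00/11.10 = 273.88 K.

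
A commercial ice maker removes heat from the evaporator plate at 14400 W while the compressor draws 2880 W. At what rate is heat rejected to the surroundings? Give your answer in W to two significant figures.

17000 W

For a cyclic device the first law requires Q̇_H = Q̇_C + Ẇ.
Q̇_H = Q̇_C + Ẇ = 17280 W.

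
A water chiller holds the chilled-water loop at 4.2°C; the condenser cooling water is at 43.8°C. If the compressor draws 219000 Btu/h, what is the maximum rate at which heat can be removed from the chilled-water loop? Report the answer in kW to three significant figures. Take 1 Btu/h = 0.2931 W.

In absolute terms T_C = 277.35 K and T_H = 316.95 K, so ΔT = 39.60 K.
COP_Carnot = T_C/ΔT = 277.35/39.60 = 7.004.
Q̇_max = COP_Carnot × Ẇ = 7.004 × 219000 Btu/h = 1534000 Btu/h = 449.6 kW.

450 kW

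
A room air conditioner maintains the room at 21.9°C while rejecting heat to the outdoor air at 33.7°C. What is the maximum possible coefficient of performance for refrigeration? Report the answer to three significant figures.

In absolute terms T_C = 295.05 K and T_H = 306.85 K, so ΔT = 11.80 K.
For a reversible cycle, COP_Carnot = T_C/ΔT = 295.05/11.80 = 25.00.

25.0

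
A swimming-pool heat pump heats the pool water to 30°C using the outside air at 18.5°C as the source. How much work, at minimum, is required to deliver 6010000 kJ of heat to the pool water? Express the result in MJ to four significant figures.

228.0 MJ

In absolute terms T_C = 291.65 K and T_H = 303.15 K, so ΔT = 11.50 K.
The reversible limit is COP_HP = T_H/ΔT = 26.36, so W_min = Q_H/COP = Q_H·ΔT/T_H.
W_min = 6010000 × 11.50/303.15 = 228000 kJ = 228.0 MJ.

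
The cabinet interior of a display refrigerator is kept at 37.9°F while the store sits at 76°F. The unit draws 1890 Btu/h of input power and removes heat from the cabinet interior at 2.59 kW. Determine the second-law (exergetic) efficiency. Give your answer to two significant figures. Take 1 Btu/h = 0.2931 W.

Converting, Q̇_C = 2.590 kW = 8837 Btu/h, so COP_actual = Q̇_C/Ẇ = 8837/1890 = 4.675.
In absolute terms T_C = 276.43 K and T_H = 297.59 K, so ΔT = 21.17 K.
COP_Carnot = T_C/ΔT = 276.43/21.17 = 13.06.
η_II = COP_actual/COP_Carnot = 4.675/13.06 = 0.3580.

0.36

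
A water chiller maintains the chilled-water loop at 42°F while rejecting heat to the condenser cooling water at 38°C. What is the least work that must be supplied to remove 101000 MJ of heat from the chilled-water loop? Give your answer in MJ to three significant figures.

In absolute terms T_C = 278.71 K and T_H = 311.15 K, so ΔT = 32.44 K.
The reversible limit is COP_R = T_C/ΔT = 8.590, so W_min = Q_C/COP = Q_C·ΔT/T_C.
W_min = 101000 × 32.44/278.71 = 11760 MJ.

11800 MJ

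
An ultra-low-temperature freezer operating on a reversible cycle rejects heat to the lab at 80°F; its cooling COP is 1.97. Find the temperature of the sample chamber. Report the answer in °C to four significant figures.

For a Carnot refrigerator COP_R = T_C/(T_H − T_C), so T_C = COP·T_H/(1 + COP).
With T_H = 299.82 K, T_C = 1.97 × 299.82/2.970 = 198.87 K.
Converting, 198.87 K = -74.28°C.

-74.28 °C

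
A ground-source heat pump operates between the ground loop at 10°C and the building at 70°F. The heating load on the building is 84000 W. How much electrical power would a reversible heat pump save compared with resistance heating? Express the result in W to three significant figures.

In absolute terms T_C = 283.15 K and T_H = 294.26 K, so ΔT = 11.11 K.
COP_Carnot = T_H/ΔT = 294.26/11.11 = 26.48.
Resistance heating needs Ẇ_res = Q̇_H = 84000 W; the reversible heat pump needs only Ẇ_hp = Q̇_H/COP = 3172 W.
Saving = 84000 − 3172 = 80830 W.

80800 W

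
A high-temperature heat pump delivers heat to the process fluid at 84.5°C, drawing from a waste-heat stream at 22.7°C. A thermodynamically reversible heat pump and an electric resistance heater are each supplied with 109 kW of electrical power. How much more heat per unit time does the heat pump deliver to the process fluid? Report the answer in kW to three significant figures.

In absolute terms T_C = 295.85 K and T_H = 357.65 K, so ΔT = 61.80 K.
COP_Carnot = T_H/ΔT = 357.65/61.80 = 5.787.
The heat pump delivers Q̇_H = COP × Ẇ = 630.8 kW; the resistance heater delivers Ẇ = 109.0 kW.
Extra = (COP − 1)·Ẇ = 521.8 kW.

522 kW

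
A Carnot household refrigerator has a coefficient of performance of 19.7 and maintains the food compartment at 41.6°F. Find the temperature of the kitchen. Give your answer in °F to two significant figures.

COP_R = T_C/(T_H − T_C) gives T_H − T_C = T_C/COP.
With T_C = 278.48 K, T_H = 278.48 × (1 + 1/19.7) = 292.62 K.
Converting, 292.62 K = 67.05°F.

67 °F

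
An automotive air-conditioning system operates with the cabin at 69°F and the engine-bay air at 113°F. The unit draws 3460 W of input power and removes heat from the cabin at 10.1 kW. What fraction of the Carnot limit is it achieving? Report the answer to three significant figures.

0.243

Converting, Q̇_C = 10.10 kW = 10100 W, so COP_actual = Q̇_C/Ẇ = 10100/3460 = 2.919.
In absolute terms T_C = 293.71 K and T_H = 318.15 K, so ΔT = 24.44 K.
COP_Carnot = T_C/ΔT = 293.71/24.44 = 12.02.
η_II = COP_actual/COP_Carnot = 2.919/12.02 = 0.2429.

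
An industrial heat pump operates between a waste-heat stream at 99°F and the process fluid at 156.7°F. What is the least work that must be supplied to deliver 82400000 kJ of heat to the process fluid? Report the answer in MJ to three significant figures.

7710 MJ

In absolute terms T_C = 310.37 K and T_H = 342.43 K, so ΔT = 32.06 K.
The reversible limit is COP_HP = T_H/ΔT = 10.68, so W_min = Q_H/COP = Q_H·ΔT/T_H.
W_min = 82400000 × 32.06/342.43 = 7714000 kJ = 7714 MJ.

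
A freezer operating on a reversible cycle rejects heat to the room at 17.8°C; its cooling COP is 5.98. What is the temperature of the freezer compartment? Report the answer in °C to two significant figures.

-24 °C

For a Carnot refrigerator COP_R = T_C/(T_H − T_C), so T_C = COP·T_H/(1 + COP).
With T_H = 290.95 K, T_C = 5.98 × 290.95/6.980 = 249.27 K.
Converting, 249.27 K = -23.88°C.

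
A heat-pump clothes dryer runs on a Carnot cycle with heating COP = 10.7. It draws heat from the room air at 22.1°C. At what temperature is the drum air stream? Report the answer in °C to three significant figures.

52.5 °C

COP_HP = T_H/(T_H − T_C) rearranges to T_H = COP·T_C/(COP − 1).
With T_C = 295.25 K, T_H = 10.7 × 295.25/9.700 = 325.69 K.
Converting, 325.69 K = 52.54°C.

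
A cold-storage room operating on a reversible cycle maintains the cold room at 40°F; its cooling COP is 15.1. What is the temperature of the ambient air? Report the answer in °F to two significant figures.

73 °F

COP_R = T_C/(T_H − T_C) gives T_H − T_C = T_C/COP.
With T_C = 277.59 K, T_H = 277.59 × (1 + 1/15.1) = 295.98 K.
Converting, 295.98 K = 73.09°F.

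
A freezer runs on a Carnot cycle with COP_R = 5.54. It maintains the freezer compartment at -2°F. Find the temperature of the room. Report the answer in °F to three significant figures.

80.6 °F

COP_R = T_C/(T_H − T_C) gives T_H − T_C = T_C/COP.
With T_C = 254.26 K, T_H = 254.26 × (1 + 1/5.54) = 300.16 K.
Converting, 300.16 K = 80.61°F.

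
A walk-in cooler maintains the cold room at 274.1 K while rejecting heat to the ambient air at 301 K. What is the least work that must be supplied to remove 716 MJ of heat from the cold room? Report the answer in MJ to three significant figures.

70.3 MJ

The reservoir spacing is ΔT = 301 − 274.1 = 26.90 K.
The reversible limit is COP_R = T_C/ΔT = 10.19, so W_min = Q_C/COP = Q_C·ΔT/T_C.
W_min = 716.0 × 26.90/274.10 = 70.27 MJ.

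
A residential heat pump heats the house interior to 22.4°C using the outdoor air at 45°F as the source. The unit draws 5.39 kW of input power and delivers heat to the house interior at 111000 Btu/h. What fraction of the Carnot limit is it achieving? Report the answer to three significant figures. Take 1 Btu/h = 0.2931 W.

Converting, Q̇_H = 111000 Btu/h = 32.53 kW, so COP_actual = Q̇_H/Ẇ = 32.53/5.390 = 6.036.
In absolute terms T_C = 280.37 K and T_H = 295.55 K, so ΔT = 15.18 K.
COP_Carnot = T_H/ΔT = 295.55/15.18 = 19.47.
η_II = COP_actual/COP_Carnot = 6.036/19.47 = 0.3100.

0.310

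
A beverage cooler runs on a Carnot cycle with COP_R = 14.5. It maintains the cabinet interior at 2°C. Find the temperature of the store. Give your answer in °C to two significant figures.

COP_R = T_C/(T_H − T_C) gives T_H − T_C = T_C/COP.
With T_C = 275.15 K, T_H = 275.15 × (1 + 1/14.5) = 294.13 K.
Converting, 294.13 K = 20.98°C.

21 °C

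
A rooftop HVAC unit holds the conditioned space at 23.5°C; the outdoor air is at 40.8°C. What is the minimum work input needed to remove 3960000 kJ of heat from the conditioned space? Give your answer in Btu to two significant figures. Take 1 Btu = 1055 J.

220000 Btu

In absolute terms T_C = 296.65 K and T_H = 313.95 K, so ΔT = 17.30 K.
The reversible limit is COP_R = T_C/ΔT = 17.15, so W_min = Q_C/COP = Q_C·ΔT/T_C.
W_min = 3960000 × 17.30/296.65 = 230900 kJ = 218900 Btu.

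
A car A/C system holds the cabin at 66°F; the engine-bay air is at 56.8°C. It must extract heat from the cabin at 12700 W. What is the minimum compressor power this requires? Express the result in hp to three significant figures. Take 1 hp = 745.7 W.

2.21 hp

In absolute terms T_C = 292.04 K and T_H = 329.95 K, so ΔT = 37.91 K.
COP_Carnot = T_C/ΔT = 292.04/37.91 = 7.703.
Ẇ_min = Q̇/COP_Carnot = 12700/7.703 = 1649 W = 2.211 hp.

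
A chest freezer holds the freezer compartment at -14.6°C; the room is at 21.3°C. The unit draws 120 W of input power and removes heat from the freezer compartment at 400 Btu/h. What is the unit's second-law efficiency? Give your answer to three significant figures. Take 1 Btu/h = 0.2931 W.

Converting, Q̇_C = 400.0 Btu/h = 117.2 W, so COP_actual = Q̇_C/Ẇ = 117.2/120.0 = 0.9770.
In absolute terms T_C = 258.55 K and T_H = 294.45 K, so ΔT = 35.90 K.
COP_Carnot = T_C/ΔT = 258.55/35.90 = 7.202.
η_II = COP_actual/COP_Carnot = 0.9770/7.202 = 0.1357.

0.136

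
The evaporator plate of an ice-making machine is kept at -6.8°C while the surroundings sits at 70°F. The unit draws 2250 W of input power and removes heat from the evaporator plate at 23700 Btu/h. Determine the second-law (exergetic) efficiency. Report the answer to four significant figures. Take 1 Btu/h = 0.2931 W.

0.3235

Converting, Q̇_C = 23700 Btu/h = 6946 W, so COP_actual = Q̇_C/Ẇ = 6946/2250 = 3.087.
In absolute terms T_C = 266.35 K and T_H = 294.26 K, so ΔT = 27.91 K.
COP_Carnot = T_C/ΔT = 266.35/27.91 = 9.543.
η_II = COP_actual/COP_Carnot = 3.087/9.543 = 0.3235.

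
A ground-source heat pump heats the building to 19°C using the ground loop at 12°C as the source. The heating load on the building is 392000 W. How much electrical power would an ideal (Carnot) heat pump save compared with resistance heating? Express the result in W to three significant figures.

383000 W

In absolute terms T_C = 285.15 K and T_H = 292.15 K, so ΔT = 7.000 K.
COP_Carnot = T_H/ΔT = 292.15/7.000 = 41.74.
Resistance heating needs Ẇ_res = Q̇_H = 392000 W; the reversible heat pump needs only Ẇ_hp = Q̇_H/COP = 9392 W.
Saving = 392000 − 9392 = 382600 W.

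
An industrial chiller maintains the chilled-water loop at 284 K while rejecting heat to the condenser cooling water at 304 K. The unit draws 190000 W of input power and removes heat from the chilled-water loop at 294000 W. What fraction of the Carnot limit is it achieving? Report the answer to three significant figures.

0.109

COP_actual = Q̇_C/Ẇ = 294000/190000 = 1.547.
The reservoir spacing is ΔT = 304 − 284 = 20.00 K.
COP_Carnot = T_C/ΔT = 284.00/20.00 = 14.20.
η_II = COP_actual/COP_Carnot = 1.547/14.20 = 0.1090.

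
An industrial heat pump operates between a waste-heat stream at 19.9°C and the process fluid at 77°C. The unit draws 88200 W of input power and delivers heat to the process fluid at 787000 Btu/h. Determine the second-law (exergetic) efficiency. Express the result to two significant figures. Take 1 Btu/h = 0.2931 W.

0.43

Converting, Q̇_H = 787000 Btu/h = 230700 W, so COP_actual = Q̇_H/Ẇ = 230700/88200 = 2.615.
In absolute terms T_C = 293.05 K and T_H = 350.15 K, so ΔT = 57.10 K.
COP_Carnot = T_H/ΔT = 350.15/57.10 = 6.132.
η_II = COP_actual/COP_Carnot = 2.615/6.132 = 0.4265.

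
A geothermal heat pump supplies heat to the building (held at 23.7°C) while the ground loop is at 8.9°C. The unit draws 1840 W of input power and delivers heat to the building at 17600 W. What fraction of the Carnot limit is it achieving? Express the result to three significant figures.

COP_actual = Q̇_H/Ẇ = 17600/1840 = 9.565.
In absolute terms T_C = 282.05 K and T_H = 296.85 K, so ΔT = 14.80 K.
COP_Carnot = T_H/ΔT = 296.85/14.80 = 20.06.
η_II = COP_actual/COP_Carnot = 9.565/20.06 = 0.4769.

0.477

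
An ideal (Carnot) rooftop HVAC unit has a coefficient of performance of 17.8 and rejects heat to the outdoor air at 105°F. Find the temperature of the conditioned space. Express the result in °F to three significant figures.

75.0 °F

For a Carnot refrigerator COP_R = T_C/(T_H − T_C), so T_C = COP·T_H/(1 + COP).
With T_H = 313.71 K, T_C = 17.8 × 313.71/18.80 = 297.02 K.
Converting, 297.02 K = 74.96°F.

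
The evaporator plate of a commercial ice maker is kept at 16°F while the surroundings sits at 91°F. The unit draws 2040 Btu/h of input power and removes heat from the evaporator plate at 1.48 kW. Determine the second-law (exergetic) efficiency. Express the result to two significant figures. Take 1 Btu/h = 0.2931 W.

0.39

Converting, Q̇_C = 1.480 kW = 5049 Btu/h, so COP_actual = Q̇_C/Ẇ = 5049/2040 = 2.475.
In absolute terms T_C = 264.26 K and T_H = 305.93 K, so ΔT = 41.67 K.
COP_Carnot = T_C/ΔT = 264.26/41.67 = 6.342.
η_II = COP_actual/COP_Carnot = 2.475/6.342 = 0.3903.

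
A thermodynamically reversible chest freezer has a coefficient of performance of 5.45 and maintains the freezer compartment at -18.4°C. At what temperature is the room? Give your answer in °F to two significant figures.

COP_R = T_C/(T_H − T_C) gives T_H − T_C = T_C/COP.
With T_C = 254.75 K, T_H = 254.75 × (1 + 1/5.45) = 301.49 K.
Converting, 301.49 K = 83.02°F.

83 °F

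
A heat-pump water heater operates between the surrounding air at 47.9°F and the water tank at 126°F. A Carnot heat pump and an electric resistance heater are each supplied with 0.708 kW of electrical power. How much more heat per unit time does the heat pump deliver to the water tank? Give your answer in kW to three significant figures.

In absolute terms T_C = 281.98 K and T_H = 325.37 K, so ΔT = 43.39 K.
COP_Carnot = T_H/ΔT = 325.37/43.39 = 7.499.
The heat pump delivers Q̇_H = COP × Ẇ = 5.309 kW; the resistance heater delivers Ẇ = 0.7080 kW.
Extra = (COP − 1)·Ẇ = 4.601 kW.

4.60 kW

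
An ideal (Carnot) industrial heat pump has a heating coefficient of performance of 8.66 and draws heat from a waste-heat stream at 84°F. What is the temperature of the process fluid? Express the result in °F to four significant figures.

155.0 °F

COP_HP = T_H/(T_H − T_C) rearranges to T_H = COP·T_C/(COP − 1).
With T_C = 302.04 K, T_H = 8.66 × 302.04/7.660 = 341.47 K.
Converting, 341.47 K = 154.98°F.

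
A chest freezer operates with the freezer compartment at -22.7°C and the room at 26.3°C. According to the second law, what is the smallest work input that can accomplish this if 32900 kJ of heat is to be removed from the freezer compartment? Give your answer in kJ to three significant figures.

6440 kJ

In absolute terms T_C = 250.45 K and T_H = 299.45 K, so ΔT = 49.00 K.
The reversible limit is COP_R = T_C/ΔT = 5.111, so W_min = Q_C/COP = Q_C·ΔT/T_C.
W_min = 32900 × 49.00/250.45 = 6437 kJ.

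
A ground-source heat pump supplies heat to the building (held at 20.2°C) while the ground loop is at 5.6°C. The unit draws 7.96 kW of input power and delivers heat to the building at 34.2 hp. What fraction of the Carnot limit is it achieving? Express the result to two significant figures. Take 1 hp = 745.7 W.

Converting, Q̇_H = 34.20 hp = 25.50 kW, so COP_actual = Q̇_H/Ẇ = 25.50/7.960 = 3.204.
In absolute terms T_C = 278.75 K and T_H = 293.35 K, so ΔT = 14.60 K.
COP_Carnot = T_H/ΔT = 293.35/14.60 = 20.09.
η_II = COP_actual/COP_Carnot = 3.204/20.09 = 0.1595.

0.16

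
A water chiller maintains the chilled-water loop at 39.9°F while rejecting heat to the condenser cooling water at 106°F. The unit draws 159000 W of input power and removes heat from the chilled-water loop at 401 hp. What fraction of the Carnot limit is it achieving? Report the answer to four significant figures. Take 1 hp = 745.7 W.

Converting, Q̇_C = 401.0 hp = 299000 W, so COP_actual = Q̇_C/Ẇ = 299000/159000 = 1.881.
In absolute terms T_C = 277.54 K and T_H = 314.26 K, so ΔT = 36.72 K.
COP_Carnot = T_C/ΔT = 277.54/36.72 = 7.558.
η_II = COP_actual/COP_Carnot = 1.881/7.558 = 0.2488.

0.2488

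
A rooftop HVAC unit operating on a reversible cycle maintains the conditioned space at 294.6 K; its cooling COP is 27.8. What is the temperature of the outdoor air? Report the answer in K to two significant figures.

310 K

COP_R = T_C/(T_H − T_C) gives T_H − T_C = T_C/COP.
With T_C = 294.60 K, T_H = 294.60 × (1 + 1/27.8) = 305.20 K.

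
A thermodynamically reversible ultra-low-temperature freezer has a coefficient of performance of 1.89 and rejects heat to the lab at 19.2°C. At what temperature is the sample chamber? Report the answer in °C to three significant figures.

-82.0 °C

For a Carnot refrigerator COP_R = T_C/(T_H − T_C), so T_C = COP·T_H/(1 + COP).
With T_H = 292.35 K, T_C = 1.89 × 292.35/2.890 = 191.19 K.
Converting, 191.19 K = -81.96°C.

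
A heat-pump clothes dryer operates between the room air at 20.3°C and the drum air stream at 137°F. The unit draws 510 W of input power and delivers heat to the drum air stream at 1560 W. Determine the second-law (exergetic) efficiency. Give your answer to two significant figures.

0.35

COP_actual = Q̇_H/Ẇ = 1560/510.0 = 3.059.
In absolute terms T_C = 293.45 K and T_H = 331.48 K, so ΔT = 38.03 K.
COP_Carnot = T_H/ΔT = 331.48/38.03 = 8.716.
η_II = COP_actual/COP_Carnot = 3.059/8.716 = 0.3510.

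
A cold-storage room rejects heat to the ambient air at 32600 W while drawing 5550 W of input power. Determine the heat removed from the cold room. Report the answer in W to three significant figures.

27100 W

For a cyclic device the first law requires Q̇_H = Q̇_C + Ẇ.
Q̇_C = Q̇_H − Ẇ = 27050 W.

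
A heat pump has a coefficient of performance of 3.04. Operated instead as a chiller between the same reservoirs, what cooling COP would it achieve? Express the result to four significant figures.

2.040

Since Q_H = Q_C + W for any cycle, COP_R = Q_C/W = Q_H/W − 1.
COP_R = 3.04 − 1 = 2.04.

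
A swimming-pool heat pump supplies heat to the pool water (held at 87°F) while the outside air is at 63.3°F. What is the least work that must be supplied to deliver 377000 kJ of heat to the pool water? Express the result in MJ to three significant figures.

16.3 MJ

In absolute terms T_C = 290.54 K and T_H = 303.71 K, so ΔT = 13.17 K.
The reversible limit is COP_HP = T_H/ΔT = 23.07, so W_min = Q_H/COP = Q_H·ΔT/T_H.
W_min = 377000 × 13.17/303.71 = 16340 kJ = 16.34 MJ.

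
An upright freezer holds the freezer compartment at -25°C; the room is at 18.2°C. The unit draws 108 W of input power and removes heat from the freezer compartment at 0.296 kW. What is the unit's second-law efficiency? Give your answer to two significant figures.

Converting, Q̇_C = 0.2960 kW = 296.0 W, so COP_actual = Q̇_C/Ẇ = 296.0/108.0 = 2.741.
In absolute terms T_C = 248.15 K and T_H = 291.35 K, so ΔT = 43.20 K.
COP_Carnot = T_C/ΔT = 248.15/43.20 = 5.744.
η_II = COP_actual/COP_Carnot = 2.741/5.744 = 0.4771.

0.48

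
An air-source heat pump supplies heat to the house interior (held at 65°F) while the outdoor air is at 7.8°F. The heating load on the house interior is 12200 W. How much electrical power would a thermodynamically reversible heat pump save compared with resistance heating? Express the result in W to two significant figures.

11000 W

In absolute terms T_C = 259.71 K and T_H = 291.48 K, so ΔT = 31.78 K.
COP_Carnot = T_H/ΔT = 291.48/31.78 = 9.173.
Resistance heating needs Ẇ_res = Q̇_H = 12200 W; the reversible heat pump needs only Ẇ_hp = Q̇_H/COP = 1330 W.
Saving = 12200 − 1330 = 10870 W.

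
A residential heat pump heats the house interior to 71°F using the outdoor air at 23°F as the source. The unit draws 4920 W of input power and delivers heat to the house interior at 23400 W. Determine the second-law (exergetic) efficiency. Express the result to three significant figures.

COP_actual = Q̇_H/Ẇ = 23400/4920 = 4.756.
In absolute terms T_C = 268.15 K and T_H = 294.82 K, so ΔT = 26.67 K.
COP_Carnot = T_H/ΔT = 294.82/26.67 = 11.06.
η_II = COP_actual/COP_Carnot = 4.756/11.06 = 0.4302.

0.430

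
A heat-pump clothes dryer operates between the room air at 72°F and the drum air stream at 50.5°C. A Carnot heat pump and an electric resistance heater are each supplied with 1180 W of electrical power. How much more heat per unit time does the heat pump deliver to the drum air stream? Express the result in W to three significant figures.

In absolute terms T_C = 295.37 K and T_H = 323.65 K, so ΔT = 28.28 K.
COP_Carnot = T_H/ΔT = 323.65/28.28 = 11.45.
The heat pump delivers Q̇_H = COP × Ẇ = 13510 W; the resistance heater delivers Ẇ = 1180 W.
Extra = (COP − 1)·Ẇ = 12330 W.

12300 W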